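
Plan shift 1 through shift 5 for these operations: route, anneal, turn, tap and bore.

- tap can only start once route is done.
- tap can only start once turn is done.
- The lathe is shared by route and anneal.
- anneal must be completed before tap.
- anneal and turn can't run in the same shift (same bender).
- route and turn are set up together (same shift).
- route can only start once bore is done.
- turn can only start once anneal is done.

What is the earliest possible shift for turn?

shift 2

Precedence pushes turn to at least shift 2; downstream work caps turn at shift 4.
turn at shift 2 is achievable: turn -> shift 2, tap -> shift 3, bore -> shift 1, route -> shift 2, anneal -> shift 1.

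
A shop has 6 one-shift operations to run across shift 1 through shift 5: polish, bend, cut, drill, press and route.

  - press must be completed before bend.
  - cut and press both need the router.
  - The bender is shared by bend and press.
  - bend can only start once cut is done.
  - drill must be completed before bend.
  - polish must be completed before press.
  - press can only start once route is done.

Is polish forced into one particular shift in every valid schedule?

No

polish can be shift 1 (e.g. route -> shift 1; press -> shift 2; drill -> shift 1; bend -> shift 3; cut -> shift 1; polish -> shift 1) or shift 2 (e.g. press=shift 3; cut=shift 1; bend=shift 4; polish=shift 2; route=shift 1; drill=shift 1).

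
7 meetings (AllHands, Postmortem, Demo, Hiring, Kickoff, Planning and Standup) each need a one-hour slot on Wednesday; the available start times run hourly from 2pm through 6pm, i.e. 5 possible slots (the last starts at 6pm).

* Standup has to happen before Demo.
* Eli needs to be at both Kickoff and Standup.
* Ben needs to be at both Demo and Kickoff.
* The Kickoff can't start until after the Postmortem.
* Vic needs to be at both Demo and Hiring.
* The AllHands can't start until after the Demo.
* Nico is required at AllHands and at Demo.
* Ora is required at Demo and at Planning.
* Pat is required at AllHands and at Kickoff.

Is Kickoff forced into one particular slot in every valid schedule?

Kickoff can be 3pm (e.g. Hiring in 2pm, Postmortem in 2pm, Demo in 4pm, AllHands in 5pm, Standup in 2pm, Kickoff in 3pm, Planning in 2pm) or 4pm (e.g. Standup=2pm, AllHands=5pm, Postmortem=2pm, Demo=3pm, Hiring=2pm, Planning=2pm, Kickoff=4pm).

No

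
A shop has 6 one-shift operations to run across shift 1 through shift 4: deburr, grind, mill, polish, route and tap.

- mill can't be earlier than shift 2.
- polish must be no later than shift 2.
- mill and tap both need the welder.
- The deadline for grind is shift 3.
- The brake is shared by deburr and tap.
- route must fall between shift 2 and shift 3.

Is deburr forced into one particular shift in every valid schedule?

deburr can be shift 1 (e.g. grind -> shift 1, polish -> shift 1, route -> shift 2, mill -> shift 2, tap -> shift 3, deburr -> shift 1) or shift 2 (e.g. grind in shift 1; deburr in shift 2; polish in shift 1; tap in shift 1; route in shift 2; mill in shift 2).

No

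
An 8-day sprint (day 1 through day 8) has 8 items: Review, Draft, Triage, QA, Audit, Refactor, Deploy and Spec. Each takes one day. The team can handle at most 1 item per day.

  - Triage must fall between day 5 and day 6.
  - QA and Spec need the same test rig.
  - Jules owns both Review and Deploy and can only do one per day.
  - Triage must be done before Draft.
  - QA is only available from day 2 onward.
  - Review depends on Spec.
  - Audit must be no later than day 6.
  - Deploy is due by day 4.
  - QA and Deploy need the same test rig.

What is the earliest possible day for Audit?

day 1

Audit's own window allows nothing later than day 6.
Audit at day 1 is achievable: Draft -> day 7; Refactor -> day 8; Review -> day 6; Spec -> day 4; Deploy -> day 2; Audit -> day 1; QA -> day 3; Triage -> day 5.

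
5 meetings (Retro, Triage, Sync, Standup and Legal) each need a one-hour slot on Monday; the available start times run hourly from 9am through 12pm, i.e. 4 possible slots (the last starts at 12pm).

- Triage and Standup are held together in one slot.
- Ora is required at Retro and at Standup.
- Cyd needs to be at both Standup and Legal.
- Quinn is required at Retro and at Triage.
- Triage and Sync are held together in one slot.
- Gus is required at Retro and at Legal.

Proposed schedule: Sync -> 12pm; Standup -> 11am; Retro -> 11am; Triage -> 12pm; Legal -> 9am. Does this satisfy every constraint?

Cyd needs to be at both Standup and Legal — holds.
Ora is required at Retro and at Standup — violated.
Gus is required at Retro and at Legal — holds.
Quinn is required at Retro and at Triage — holds.
Triage and Sync are held together in one slot — holds.
Triage and Standup are held together in one slot — violated.

Invalid. Ora is required at Retro and at Standup.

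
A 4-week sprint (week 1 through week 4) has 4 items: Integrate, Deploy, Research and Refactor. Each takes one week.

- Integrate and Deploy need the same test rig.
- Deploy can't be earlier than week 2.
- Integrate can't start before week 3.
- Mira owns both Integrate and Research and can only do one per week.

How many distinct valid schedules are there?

48

Splitting on Integrate: it can be week 3 (24), week 4 (24). Listing each branch's schedules as (Deploy, Research, Refactor) by week number:
Integrate=week 3: (2,1,1) (2,1,2) (2,1,3) (2,1,4) (2,2,1) (2,2,2) (2,2,3) (2,2,4) (2,4,1) (2,4,2) (2,4,3) (2,4,4) (4,1,1) (4,1,2) (4,1,3) (4,1,4) (4,2,1) (4,2,2) (4,2,3) (4,2,4) (4,4,1) (4,4,2) (4,4,3) (4,4,4) — 24.
Integrate=week 4: (2,1,1) (2,1,2) (2,1,3) (2,1,4) (2,2,1) (2,2,2) (2,2,3) (2,2,4) (2,3,1) (2,3,2) (2,3,3) (2,3,4) (3,1,1) (3,1,2) (3,1,3) (3,1,4) (3,2,1) (3,2,2) (3,2,3) (3,2,4) (3,3,1) (3,3,2) (3,3,3) (3,3,4) — 24.
Summing: 24 + 24 = 48.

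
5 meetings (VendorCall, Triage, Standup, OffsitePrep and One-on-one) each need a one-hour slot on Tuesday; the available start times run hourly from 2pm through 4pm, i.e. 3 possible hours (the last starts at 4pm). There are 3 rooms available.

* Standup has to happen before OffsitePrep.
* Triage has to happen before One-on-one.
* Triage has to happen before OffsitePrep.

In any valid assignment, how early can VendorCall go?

VendorCall at 2pm is achievable: One-on-one in 3pm; Standup in 2pm; VendorCall in 2pm; OffsitePrep in 3pm; Triage in 2pm.

2pm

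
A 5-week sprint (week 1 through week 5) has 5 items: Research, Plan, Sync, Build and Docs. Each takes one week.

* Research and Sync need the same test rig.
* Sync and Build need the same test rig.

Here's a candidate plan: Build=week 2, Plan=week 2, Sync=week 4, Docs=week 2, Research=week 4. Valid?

No — it violates: Research and Sync need the same test rig

Sync and Build need the same test rig — holds.
Research and Sync need the same test rig — violated.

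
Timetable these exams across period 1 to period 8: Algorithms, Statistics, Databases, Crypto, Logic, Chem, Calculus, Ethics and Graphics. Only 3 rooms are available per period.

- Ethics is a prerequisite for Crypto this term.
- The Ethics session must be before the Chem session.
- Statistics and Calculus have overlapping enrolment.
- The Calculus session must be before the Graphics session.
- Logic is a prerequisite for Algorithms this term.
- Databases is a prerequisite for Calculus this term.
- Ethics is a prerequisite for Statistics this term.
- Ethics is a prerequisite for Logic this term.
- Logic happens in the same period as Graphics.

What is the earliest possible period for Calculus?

Precedence pushes Calculus to at least period 2; downstream work caps Calculus at period 6.
Calculus at period 2 is achievable: Databases -> period 1; Crypto -> period 2; Calculus -> period 2; Ethics -> period 1; Algorithms -> period 4; Statistics -> period 3; Chem -> period 2; Graphics -> period 3; Logic -> period 3.

period 2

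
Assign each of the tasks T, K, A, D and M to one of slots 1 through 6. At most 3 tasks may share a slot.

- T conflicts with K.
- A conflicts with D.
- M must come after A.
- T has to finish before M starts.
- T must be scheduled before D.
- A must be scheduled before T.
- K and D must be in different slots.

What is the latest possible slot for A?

4

Downstream work caps A at 4.
A at 4 is achievable: T in 5, K in 1, A in 4, M in 6, D in 6.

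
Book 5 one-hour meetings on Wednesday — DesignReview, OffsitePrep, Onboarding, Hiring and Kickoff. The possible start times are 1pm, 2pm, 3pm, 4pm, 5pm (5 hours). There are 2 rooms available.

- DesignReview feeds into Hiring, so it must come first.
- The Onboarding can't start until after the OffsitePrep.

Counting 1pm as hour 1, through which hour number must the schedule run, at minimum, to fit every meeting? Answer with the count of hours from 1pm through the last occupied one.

The precedence chain requires at least 2 distinct hours.
With at most 2 per hour and 5 meetings, at least 3 hours are needed.
3 works (last occupied hour: 3pm): for example OffsitePrep -> 1pm; Kickoff -> 3pm; Hiring -> 2pm; Onboarding -> 2pm; DesignReview -> 1pm.

3 hours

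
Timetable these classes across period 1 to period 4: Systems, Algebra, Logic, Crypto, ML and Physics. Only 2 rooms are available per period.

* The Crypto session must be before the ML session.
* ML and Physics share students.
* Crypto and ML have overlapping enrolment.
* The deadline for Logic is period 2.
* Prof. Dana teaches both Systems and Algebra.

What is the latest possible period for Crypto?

Downstream work caps Crypto at period 3.
Crypto at period 3 is achievable: Logic=period 1, ML=period 4, Systems=period 1, Algebra=period 2, Crypto=period 3, Physics=period 2.

period 3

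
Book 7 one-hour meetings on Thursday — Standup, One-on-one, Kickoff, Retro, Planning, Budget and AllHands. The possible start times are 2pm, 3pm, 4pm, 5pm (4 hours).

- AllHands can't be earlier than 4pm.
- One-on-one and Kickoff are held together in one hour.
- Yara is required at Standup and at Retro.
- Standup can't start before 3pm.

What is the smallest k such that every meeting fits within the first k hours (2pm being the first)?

AllHands can't be placed before 4pm — that is hour 3 counting from 2pm — so the schedule must run through at least 3 hours.
3 works (last occupied hour: 4pm): for example Retro in 2pm, One-on-one in 2pm, AllHands in 4pm, Planning in 2pm, Kickoff in 2pm, Standup in 3pm, Budget in 2pm.

3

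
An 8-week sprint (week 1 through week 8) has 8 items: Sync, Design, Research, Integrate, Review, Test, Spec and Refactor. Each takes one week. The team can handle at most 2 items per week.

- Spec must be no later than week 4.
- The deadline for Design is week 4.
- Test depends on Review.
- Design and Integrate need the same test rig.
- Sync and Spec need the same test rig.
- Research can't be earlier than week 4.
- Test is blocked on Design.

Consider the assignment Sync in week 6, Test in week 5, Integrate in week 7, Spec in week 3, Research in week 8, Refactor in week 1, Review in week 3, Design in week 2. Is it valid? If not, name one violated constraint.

Yes

The deadline for Design is week 4 — holds.
Test is blocked on Design — holds.
Research can't be earlier than week 4 — holds.
The team can handle at most 2 items per week — holds.
Design and Integrate need the same test rig — holds.
Sync and Spec need the same test rig — holds.
Spec must be no later than week 4 — holds.
Test depends on Review — holds.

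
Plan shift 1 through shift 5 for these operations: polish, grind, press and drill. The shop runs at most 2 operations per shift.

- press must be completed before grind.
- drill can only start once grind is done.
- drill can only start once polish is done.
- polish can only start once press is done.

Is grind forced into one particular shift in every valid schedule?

No

grind can be shift 2 (e.g. drill=shift 3, grind=shift 2, polish=shift 2, press=shift 1) or shift 3 (e.g. polish in shift 2; press in shift 1; grind in shift 3; drill in shift 4).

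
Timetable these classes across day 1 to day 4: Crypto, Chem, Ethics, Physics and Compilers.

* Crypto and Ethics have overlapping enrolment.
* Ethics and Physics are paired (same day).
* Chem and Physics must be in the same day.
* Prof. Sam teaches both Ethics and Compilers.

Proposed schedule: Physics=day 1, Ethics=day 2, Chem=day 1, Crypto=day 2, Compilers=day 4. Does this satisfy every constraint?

Ethics and Physics are paired (same day) — violated.
Crypto and Ethics have overlapping enrolment — violated.
Prof. Sam teaches both Ethics and Compilers — holds.
Chem and Physics must be in the same day — holds.

No. Crypto and Ethics have overlapping enrolment is not satisfied.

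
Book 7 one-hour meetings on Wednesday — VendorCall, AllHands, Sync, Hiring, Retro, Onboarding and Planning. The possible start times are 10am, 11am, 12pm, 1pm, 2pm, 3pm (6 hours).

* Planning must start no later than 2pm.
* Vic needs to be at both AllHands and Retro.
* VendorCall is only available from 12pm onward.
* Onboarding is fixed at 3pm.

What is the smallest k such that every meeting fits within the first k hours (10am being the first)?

6 hours

Onboarding can't be placed before 3pm — that is hour 6 counting from 10am — so the schedule must run through at least 6 hours.
6 works (last occupied hour: 3pm): for example Sync -> 10am, AllHands -> 10am, Onboarding -> 3pm, Hiring -> 10am, Planning -> 10am, VendorCall -> 12pm, Retro -> 11am.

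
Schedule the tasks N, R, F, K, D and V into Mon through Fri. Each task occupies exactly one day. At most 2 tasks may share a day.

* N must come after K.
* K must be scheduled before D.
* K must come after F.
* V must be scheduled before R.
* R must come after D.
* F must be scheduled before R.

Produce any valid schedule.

K -> Tue; V -> Mon; N -> Wed; D -> Wed; R -> Thu; F -> Mon

Checking: V(Mon) before R(Thu); K(Tue) before D(Wed); K(Tue) before N(Wed); F(Mon) before R(Thu); D(Wed) before R(Thu); F(Mon) before K(Tue); max 2 per day (cap 2).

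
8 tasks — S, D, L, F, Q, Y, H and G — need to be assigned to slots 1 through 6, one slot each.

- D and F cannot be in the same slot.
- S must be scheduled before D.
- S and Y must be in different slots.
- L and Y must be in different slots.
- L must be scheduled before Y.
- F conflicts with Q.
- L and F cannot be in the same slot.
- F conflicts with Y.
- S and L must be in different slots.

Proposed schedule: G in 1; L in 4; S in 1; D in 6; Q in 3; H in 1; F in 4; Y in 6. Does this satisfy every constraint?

L and F cannot be in the same slot — violated.
S and L must be in different slots — holds.
L and Y must be in different slots — holds.
F conflicts with Y — holds.
S must be scheduled before D — holds.
D and F cannot be in the same slot — holds.
L must be scheduled before Y — holds.
F conflicts with Q — holds.
S and Y must be in different slots — holds.

No — it violates: L and F cannot be in the same slot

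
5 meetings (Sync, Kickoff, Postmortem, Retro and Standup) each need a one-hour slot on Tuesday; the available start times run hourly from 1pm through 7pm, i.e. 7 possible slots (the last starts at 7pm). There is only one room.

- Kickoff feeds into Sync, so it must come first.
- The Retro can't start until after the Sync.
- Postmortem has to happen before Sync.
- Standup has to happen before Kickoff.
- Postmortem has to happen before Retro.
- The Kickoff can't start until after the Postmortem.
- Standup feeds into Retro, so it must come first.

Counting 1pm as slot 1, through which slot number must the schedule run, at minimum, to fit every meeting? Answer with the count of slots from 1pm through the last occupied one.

5 slots

The precedence chain requires at least 4 distinct slots.
With at most 1 per slot and 5 meetings, at least 5 slots are needed.
5 works (last occupied slot: 5pm): for example Retro -> 5pm; Standup -> 2pm; Kickoff -> 3pm; Sync -> 4pm; Postmortem -> 1pm.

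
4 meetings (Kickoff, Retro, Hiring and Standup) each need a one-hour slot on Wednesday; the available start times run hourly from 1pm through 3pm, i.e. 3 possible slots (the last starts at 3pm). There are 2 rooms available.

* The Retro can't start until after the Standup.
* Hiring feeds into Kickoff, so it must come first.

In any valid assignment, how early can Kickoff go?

Precedence pushes Kickoff to at least 2pm.
Kickoff at 2pm is achievable: Kickoff in 2pm; Hiring in 1pm; Standup in 1pm; Retro in 2pm.

2pm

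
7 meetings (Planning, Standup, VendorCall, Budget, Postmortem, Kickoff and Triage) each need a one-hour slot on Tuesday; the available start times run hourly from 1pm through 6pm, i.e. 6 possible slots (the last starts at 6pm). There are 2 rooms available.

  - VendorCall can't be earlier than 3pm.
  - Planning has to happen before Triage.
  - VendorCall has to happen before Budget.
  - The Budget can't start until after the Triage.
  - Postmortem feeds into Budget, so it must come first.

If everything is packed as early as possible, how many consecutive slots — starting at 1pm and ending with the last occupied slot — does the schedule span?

4

The precedence chain requires at least 3 distinct slots.
With at most 2 per slot and 7 meetings, at least 4 slots are needed.
Propagating the time windows through the other constraints, Budget can't land before 4pm — that is slot 4 counting from 1pm — so the schedule must run through at least 4 slots.
4 works (last occupied slot: 4pm): for example Standup=2pm, Postmortem=1pm, Kickoff=3pm, Triage=2pm, VendorCall=3pm, Planning=1pm, Budget=4pm.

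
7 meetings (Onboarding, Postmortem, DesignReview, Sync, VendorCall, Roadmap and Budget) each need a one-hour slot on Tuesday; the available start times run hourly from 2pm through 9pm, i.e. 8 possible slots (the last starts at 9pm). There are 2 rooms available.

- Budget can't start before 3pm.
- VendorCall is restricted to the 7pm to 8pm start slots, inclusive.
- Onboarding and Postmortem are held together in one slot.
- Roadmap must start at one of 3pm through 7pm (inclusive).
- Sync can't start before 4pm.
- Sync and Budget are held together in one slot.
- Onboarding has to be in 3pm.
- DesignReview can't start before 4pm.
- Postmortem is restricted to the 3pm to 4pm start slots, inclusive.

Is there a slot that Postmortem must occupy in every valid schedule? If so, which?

3pm

Postmortem is available from 3pm; Postmortem's own window allows nothing later than 4pm; Postmortem must be in the same slot as Onboarding, which can't be after 3pm, so Postmortem is at most 3pm.
So Postmortem is pinned to 3pm.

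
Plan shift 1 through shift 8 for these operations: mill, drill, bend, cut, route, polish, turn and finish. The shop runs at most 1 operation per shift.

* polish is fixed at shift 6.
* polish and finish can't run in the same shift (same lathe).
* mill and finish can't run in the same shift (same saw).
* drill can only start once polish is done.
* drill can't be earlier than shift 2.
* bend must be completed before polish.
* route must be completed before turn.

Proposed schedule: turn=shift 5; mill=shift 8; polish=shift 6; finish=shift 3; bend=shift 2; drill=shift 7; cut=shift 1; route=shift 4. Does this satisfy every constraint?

polish and finish can't run in the same shift (same lathe) — holds.
mill and finish can't run in the same shift (same saw) — holds.
drill can't be earlier than shift 2 — holds.
The shop runs at most 1 operation per shift — holds.
polish is fixed at shift 6 — holds.
bend must be completed before polish — holds.
drill can only start once polish is done — holds.
route must be completed before turn — holds.

Yes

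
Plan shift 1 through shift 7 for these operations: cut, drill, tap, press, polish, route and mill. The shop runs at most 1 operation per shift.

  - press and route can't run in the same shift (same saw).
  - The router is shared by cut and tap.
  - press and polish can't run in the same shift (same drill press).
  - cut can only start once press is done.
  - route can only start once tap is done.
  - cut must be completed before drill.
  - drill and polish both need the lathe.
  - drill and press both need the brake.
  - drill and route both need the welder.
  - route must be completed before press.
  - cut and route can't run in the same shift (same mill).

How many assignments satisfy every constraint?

42

Splitting on cut: it can be shift 4 (6), shift 5 (16), shift 6 (20). Listing each branch's schedules as (drill, tap, press, polish, route, mill) by shift number:
cut=shift 4: (5,1,3,6,2,7) (5,1,3,7,2,6) (6,1,3,5,2,7) (6,1,3,7,2,5) (7,1,3,5,2,6) (7,1,3,6,2,5) — 6.
cut=shift 5: (6,1,3,4,2,7) (6,1,3,7,2,4) (6,1,4,2,3,7) (6,1,4,3,2,7) (6,1,4,7,2,3) (6,1,4,7,3,2) (6,2,4,1,3,7) (6,2,4,7,3,1) (7,1,3,4,2,6) (7,1,3,6,2,4) (7,1,4,2,3,6) (7,1,4,3,2,6) (7,1,4,6,2,3) (7,1,4,6,3,2) (7,2,4,1,3,6) (7,2,4,6,3,1) — 16.
cut=shift 6: (7,1,3,4,2,5) (7,1,3,5,2,4) (7,1,4,2,3,5) (7,1,4,3,2,5) (7,1,4,5,2,3) (7,1,4,5,3,2) (7,1,5,2,3,4) (7,1,5,2,4,3) (7,1,5,3,2,4) (7,1,5,3,4,2) (7,1,5,4,2,3) (7,1,5,4,3,2) (7,2,4,1,3,5) (7,2,4,5,3,1) (7,2,5,1,3,4) (7,2,5,1,4,3) (7,2,5,3,4,1) (7,2,5,4,3,1) (7,3,5,1,4,2) (7,3,5,2,4,1) — 20.
Summing: 6 + 16 + 20 = 42.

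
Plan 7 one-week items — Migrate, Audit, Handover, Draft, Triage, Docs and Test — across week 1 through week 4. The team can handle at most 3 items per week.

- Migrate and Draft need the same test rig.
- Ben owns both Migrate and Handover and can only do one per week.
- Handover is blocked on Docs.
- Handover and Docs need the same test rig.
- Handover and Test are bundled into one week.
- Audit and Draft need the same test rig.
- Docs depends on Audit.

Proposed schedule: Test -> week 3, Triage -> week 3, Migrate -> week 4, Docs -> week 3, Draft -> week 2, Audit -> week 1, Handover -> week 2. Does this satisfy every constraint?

The team can handle at most 3 items per week — holds.
Audit and Draft need the same test rig — holds.
Docs depends on Audit — holds.
Handover is blocked on Docs — violated.
Handover and Test are bundled into one week — violated.
Handover and Docs need the same test rig — holds.
Migrate and Draft need the same test rig — holds.
Ben owns both Migrate and Handover and can only do one per week — holds.

No — it violates: Handover is blocked on Docs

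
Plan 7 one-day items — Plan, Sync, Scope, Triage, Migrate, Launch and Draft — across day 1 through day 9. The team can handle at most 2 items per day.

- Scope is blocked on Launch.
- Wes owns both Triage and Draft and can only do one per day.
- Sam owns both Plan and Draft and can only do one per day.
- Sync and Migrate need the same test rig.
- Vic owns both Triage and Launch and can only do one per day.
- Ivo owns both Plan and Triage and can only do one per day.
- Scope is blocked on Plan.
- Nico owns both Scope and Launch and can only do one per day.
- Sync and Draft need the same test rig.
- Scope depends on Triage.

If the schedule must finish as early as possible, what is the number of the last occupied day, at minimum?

4

The precedence chain requires at least 2 distinct days.
With at most 2 per day and 7 work items, at least 4 days are needed.
4 works (last occupied day: day 4): for example Sync=day 2, Scope=day 3, Draft=day 4, Triage=day 2, Plan=day 1, Migrate=day 3, Launch=day 1.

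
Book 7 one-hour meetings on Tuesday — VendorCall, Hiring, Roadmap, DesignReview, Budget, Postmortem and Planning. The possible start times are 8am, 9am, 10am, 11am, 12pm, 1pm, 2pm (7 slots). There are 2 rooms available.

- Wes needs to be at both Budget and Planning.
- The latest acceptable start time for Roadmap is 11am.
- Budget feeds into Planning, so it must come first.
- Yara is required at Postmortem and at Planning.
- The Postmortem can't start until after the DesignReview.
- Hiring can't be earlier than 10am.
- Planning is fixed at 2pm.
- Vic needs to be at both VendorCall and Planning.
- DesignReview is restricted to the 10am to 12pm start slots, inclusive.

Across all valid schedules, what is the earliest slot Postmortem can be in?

11am

Precedence pushes Postmortem to at least 11am.
Postmortem at 11am is achievable: Planning in 2pm, VendorCall in 9am, Postmortem in 11am, Hiring in 10am, Budget in 8am, Roadmap in 8am, DesignReview in 10am.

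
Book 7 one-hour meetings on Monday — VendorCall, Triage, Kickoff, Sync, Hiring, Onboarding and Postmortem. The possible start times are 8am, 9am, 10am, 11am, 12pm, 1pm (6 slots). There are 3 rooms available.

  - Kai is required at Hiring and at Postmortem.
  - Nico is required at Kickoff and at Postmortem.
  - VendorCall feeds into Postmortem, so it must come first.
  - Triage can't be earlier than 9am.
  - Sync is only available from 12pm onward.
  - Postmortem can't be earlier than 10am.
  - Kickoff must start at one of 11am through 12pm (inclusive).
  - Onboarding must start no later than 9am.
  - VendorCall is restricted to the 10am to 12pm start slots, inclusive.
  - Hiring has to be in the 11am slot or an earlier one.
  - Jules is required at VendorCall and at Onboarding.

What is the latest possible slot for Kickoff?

12pm

Kickoff is available from 11am; Kickoff's own window allows nothing later than 12pm.
Kickoff at 12pm is achievable: VendorCall -> 10am, Hiring -> 8am, Kickoff -> 12pm, Sync -> 12pm, Triage -> 9am, Onboarding -> 8am, Postmortem -> 11am.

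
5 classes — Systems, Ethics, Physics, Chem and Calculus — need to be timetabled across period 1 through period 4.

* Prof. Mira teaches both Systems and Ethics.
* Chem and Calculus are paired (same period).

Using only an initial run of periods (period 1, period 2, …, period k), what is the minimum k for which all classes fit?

Could 1 period be enough, i.e. nothing placed later than period 1? No: Ethics can't share with Systems (period 1) → nothing is left.
So 1 period is not enough.
2 works (last occupied period: period 2): for example Systems -> period 1; Physics -> period 1; Ethics -> period 2; Calculus -> period 1; Chem -> period 1.

2 periods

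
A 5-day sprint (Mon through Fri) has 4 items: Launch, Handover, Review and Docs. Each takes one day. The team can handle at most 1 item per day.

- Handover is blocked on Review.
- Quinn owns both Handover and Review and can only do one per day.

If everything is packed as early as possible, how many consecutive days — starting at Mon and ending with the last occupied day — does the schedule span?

4 days

The precedence chain requires at least 2 distinct days.
With at most 1 per day and 4 tasks, at least 4 days are needed.
4 works (last occupied day: Thu): for example Docs=Thu; Handover=Tue; Review=Mon; Launch=Wed.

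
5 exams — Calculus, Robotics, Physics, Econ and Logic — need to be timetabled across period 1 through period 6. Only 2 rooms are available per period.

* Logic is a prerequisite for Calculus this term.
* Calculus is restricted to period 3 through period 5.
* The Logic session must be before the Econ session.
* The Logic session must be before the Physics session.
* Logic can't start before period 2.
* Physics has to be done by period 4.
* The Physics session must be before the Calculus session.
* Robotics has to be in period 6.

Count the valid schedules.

Splitting on Calculus: it can be period 4 (4), period 5 (11). Listing each branch's schedules as (Robotics, Physics, Econ, Logic) by period number:
Calculus=period 4: (6,3,3,2) (6,3,4,2) (6,3,5,2) (6,3,6,2) — 4.
Calculus=period 5: (6,3,3,2) (6,3,4,2) (6,3,5,2) (6,3,6,2) (6,4,3,2) (6,4,4,2) (6,4,4,3) (6,4,5,2) (6,4,5,3) (6,4,6,2) (6,4,6,3) — 11.
Summing: 4 + 11 = 15.

15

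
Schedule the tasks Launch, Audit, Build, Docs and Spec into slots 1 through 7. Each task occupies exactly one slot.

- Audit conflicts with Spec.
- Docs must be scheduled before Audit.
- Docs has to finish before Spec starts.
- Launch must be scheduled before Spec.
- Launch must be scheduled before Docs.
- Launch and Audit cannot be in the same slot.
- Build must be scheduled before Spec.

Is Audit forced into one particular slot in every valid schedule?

No

Audit can be 3 (e.g. Build in 1; Audit in 3; Spec in 4; Docs in 2; Launch in 1) or 4 (e.g. Build=1; Audit=4; Docs=2; Launch=1; Spec=3).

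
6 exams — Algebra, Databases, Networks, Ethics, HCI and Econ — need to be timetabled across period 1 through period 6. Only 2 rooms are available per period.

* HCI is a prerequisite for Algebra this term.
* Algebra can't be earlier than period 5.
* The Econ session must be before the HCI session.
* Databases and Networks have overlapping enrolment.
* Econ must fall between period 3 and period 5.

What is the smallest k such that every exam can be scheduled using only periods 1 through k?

5 periods

The precedence chain requires at least 3 distinct periods.
With at most 2 per period and 6 exams, at least 3 periods are needed.
Algebra can't be placed before period 5, so the schedule must run through at least period 5.
5 works (last occupied period: period 5): for example Databases in period 1; Ethics in period 1; Networks in period 2; Econ in period 3; HCI in period 4; Algebra in period 5.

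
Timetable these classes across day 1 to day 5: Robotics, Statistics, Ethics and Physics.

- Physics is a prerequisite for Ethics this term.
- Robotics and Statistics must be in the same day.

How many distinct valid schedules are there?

50

Splitting on Robotics: it can be day 1 (10), day 2 (10), day 3 (10), day 4 (10), day 5 (10). Listing each branch's schedules as (Statistics, Ethics, Physics) by day number:
Robotics=day 1: (1,2,1) (1,3,1) (1,3,2) (1,4,1) (1,4,2) (1,4,3) (1,5,1) (1,5,2) (1,5,3) (1,5,4) — 10.
Robotics=day 2: (2,2,1) (2,3,1) (2,3,2) (2,4,1) (2,4,2) (2,4,3) (2,5,1) (2,5,2) (2,5,3) (2,5,4) — 10.
Robotics=day 3: (3,2,1) (3,3,1) (3,3,2) (3,4,1) (3,4,2) (3,4,3) (3,5,1) (3,5,2) (3,5,3) (3,5,4) — 10.
Robotics=day 4: (4,2,1) (4,3,1) (4,3,2) (4,4,1) (4,4,2) (4,4,3) (4,5,1) (4,5,2) (4,5,3) (4,5,4) — 10.
Robotics=day 5: (5,2,1) (5,3,1) (5,3,2) (5,4,1) (5,4,2) (5,4,3) (5,5,1) (5,5,2) (5,5,3) (5,5,4) — 10.
Summing: 10 + 10 + 10 + 10 + 10 = 50.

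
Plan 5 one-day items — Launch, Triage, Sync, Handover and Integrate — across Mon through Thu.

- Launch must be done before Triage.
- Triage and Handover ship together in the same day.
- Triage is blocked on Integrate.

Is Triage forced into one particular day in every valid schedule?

No

Triage can be Tue (e.g. Sync=Mon; Launch=Mon; Triage=Tue; Integrate=Mon; Handover=Tue) or Wed (e.g. Integrate in Mon; Launch in Mon; Triage in Wed; Sync in Mon; Handover in Wed).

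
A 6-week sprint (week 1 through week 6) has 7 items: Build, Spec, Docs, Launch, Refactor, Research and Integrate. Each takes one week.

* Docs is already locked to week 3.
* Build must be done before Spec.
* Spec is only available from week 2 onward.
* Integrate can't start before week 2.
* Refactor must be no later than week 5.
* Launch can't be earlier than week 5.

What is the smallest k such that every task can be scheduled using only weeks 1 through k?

5 weeks

The precedence chain requires at least 2 distinct weeks.
Launch can't be placed before week 5, so the schedule must run through at least week 5.
5 works (last occupied week: week 5): for example Spec=week 2, Research=week 1, Refactor=week 1, Launch=week 5, Docs=week 3, Build=week 1, Integrate=week 2.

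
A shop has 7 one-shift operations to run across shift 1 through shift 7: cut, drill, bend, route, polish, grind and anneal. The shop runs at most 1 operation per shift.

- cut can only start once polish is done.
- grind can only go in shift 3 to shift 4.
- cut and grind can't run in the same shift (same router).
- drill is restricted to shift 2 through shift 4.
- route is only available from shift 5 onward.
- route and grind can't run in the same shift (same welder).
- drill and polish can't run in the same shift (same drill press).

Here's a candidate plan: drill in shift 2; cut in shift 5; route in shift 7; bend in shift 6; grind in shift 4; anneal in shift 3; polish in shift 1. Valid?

The shop runs at most 1 operation per shift — holds.
drill is restricted to shift 2 through shift 4 — holds.
drill and polish can't run in the same shift (same drill press) — holds.
cut and grind can't run in the same shift (same router) — holds.
cut can only start once polish is done — holds.
route is only available from shift 5 onward — holds.
grind can only go in shift 3 to shift 4 — holds.
route and grind can't run in the same shift (same welder) — holds.

Yes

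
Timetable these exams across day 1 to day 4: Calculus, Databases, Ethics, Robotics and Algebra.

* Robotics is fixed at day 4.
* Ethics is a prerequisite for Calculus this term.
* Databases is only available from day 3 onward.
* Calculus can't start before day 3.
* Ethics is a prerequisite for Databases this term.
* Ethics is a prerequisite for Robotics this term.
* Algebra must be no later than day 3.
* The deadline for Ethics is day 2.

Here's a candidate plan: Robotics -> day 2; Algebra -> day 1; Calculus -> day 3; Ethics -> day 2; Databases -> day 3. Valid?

Ethics is a prerequisite for Robotics this term — violated.
The deadline for Ethics is day 2 — holds.
Ethics is a prerequisite for Databases this term — holds.
Ethics is a prerequisite for Calculus this term — holds.
Databases is only available from day 3 onward — holds.
Robotics is fixed at day 4 — violated.
Calculus can't start before day 3 — holds.
Algebra must be no later than day 3 — holds.

Invalid. Robotics is fixed at day 4.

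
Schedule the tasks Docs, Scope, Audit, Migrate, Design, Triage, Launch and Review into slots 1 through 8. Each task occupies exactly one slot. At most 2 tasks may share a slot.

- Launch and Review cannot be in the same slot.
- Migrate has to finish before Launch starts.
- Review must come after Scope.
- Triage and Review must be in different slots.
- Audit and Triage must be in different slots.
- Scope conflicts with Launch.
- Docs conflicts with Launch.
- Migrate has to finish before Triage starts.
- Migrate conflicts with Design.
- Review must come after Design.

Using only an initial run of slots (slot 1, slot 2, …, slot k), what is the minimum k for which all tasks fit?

4 slots

The precedence chain requires at least 2 distinct slots.
With at most 2 per slot and 8 tasks, at least 4 slots are needed.
4 works (last occupied slot: 4): for example Design in 2; Triage in 2; Scope in 1; Audit in 4; Launch in 4; Migrate in 1; Review in 3; Docs in 3.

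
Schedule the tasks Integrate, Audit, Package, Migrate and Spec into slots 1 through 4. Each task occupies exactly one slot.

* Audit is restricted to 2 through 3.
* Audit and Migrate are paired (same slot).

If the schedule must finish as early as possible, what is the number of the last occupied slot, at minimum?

Audit can't be placed before 2, so the schedule must run through at least slot 2.
2 works (last occupied slot: 2): for example Audit in 2; Migrate in 2; Spec in 1; Integrate in 1; Package in 1.

slot 2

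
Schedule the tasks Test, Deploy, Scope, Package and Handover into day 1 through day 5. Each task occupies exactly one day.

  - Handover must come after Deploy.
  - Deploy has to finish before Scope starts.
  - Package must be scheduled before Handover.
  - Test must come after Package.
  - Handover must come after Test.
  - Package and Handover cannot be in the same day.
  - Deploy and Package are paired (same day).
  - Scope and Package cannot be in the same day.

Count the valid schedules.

35

Splitting on Test: it can be day 2 (12), day 3 (14), day 4 (9). Listing each branch's schedules as (Deploy, Scope, Package, Handover) by day number:
Test=day 2: (1,2,1,3) (1,2,1,4) (1,2,1,5) (1,3,1,3) (1,3,1,4) (1,3,1,5) (1,4,1,3) (1,4,1,4) (1,4,1,5) (1,5,1,3) (1,5,1,4) (1,5,1,5) — 12.
Test=day 3: (1,2,1,4) (1,2,1,5) (1,3,1,4) (1,3,1,5) (1,4,1,4) (1,4,1,5) (1,5,1,4) (1,5,1,5) (2,3,2,4) (2,3,2,5) (2,4,2,4) (2,4,2,5) (2,5,2,4) (2,5,2,5) — 14.
Test=day 4: (1,2,1,5) (1,3,1,5) (1,4,1,5) (1,5,1,5) (2,3,2,5) (2,4,2,5) (2,5,2,5) (3,4,3,5) (3,5,3,5) — 9.
Summing: 12 + 14 + 9 = 35.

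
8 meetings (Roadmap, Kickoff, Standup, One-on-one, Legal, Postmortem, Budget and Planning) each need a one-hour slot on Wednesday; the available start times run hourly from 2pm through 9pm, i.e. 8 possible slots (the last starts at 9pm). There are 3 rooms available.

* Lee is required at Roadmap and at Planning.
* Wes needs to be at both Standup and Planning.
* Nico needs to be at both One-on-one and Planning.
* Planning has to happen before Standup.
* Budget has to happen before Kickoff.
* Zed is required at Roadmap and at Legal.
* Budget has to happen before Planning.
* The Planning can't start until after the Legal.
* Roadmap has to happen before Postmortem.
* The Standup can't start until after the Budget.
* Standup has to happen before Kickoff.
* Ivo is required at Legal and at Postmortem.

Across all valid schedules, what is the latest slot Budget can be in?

6pm

Downstream work caps Budget at 6pm.
Budget at 6pm is achievable: Budget -> 6pm, Kickoff -> 9pm, Planning -> 7pm, Roadmap -> 2pm, Standup -> 8pm, One-on-one -> 2pm, Postmortem -> 4pm, Legal -> 3pm.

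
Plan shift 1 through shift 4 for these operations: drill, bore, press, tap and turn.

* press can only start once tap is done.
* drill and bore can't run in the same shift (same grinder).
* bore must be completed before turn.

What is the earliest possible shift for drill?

shift 1

drill at shift 1 is achievable: tap=shift 1, drill=shift 1, turn=shift 3, bore=shift 2, press=shift 2.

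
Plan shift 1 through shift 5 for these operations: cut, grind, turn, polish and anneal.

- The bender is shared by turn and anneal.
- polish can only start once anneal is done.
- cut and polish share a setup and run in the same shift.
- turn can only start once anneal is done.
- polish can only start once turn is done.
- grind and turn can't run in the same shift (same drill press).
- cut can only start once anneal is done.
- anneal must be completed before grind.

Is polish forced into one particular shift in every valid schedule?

No

polish can be shift 3 (e.g. polish -> shift 3, anneal -> shift 1, grind -> shift 3, cut -> shift 3, turn -> shift 2) or shift 4 (e.g. cut in shift 4, turn in shift 2, grind in shift 3, polish in shift 4, anneal in shift 1).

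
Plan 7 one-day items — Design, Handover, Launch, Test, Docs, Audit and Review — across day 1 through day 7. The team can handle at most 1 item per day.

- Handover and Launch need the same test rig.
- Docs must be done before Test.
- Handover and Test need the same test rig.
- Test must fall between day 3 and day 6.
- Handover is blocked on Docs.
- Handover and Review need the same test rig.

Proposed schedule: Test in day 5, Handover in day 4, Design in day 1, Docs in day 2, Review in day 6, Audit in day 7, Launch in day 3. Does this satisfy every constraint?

Yes

Handover and Launch need the same test rig — holds.
Handover is blocked on Docs — holds.
Handover and Review need the same test rig — holds.
Handover and Test need the same test rig — holds.
Docs must be done before Test — holds.
Test must fall between day 3 and day 6 — holds.
The team can handle at most 1 item per day — holds.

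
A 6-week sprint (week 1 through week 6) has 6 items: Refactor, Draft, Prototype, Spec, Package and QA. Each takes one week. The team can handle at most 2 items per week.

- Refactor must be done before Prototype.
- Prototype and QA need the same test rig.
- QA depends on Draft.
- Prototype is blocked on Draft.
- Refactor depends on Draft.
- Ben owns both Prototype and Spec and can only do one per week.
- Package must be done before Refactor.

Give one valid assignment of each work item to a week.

Prototype -> week 3, Refactor -> week 2, Spec -> week 4, Package -> week 1, QA -> week 2, Draft -> week 1

Checking: Package(week 1) before Refactor(week 2); Draft(week 1) before Refactor(week 2); Refactor(week 2) before Prototype(week 3); Draft(week 1) before QA(week 2); Draft(week 1) before Prototype(week 3); Prototype(week 3) != Spec(week 4); Prototype(week 3) != QA(week 2); max 2 per week (cap 2).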